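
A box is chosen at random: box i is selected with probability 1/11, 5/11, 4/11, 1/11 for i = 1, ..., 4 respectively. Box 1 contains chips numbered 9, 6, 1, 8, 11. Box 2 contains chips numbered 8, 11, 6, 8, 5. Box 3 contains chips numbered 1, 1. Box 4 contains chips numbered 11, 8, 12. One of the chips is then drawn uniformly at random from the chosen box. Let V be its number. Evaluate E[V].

E[V | box 1] = (9+6+1+8+11)/5 = 7.
E[V | box 2] = (8+11+6+8+5)/5 = 38/5.
E[V | box 3] = (1+1)/2 = 1.
E[V | box 4] = (11+8+12)/3 = 31/3.
E[V] = (1/11)·(7) + (5/11)·(38/5) + (4/11)·(1) + (1/11)·(31/3) = 178/33.

178/33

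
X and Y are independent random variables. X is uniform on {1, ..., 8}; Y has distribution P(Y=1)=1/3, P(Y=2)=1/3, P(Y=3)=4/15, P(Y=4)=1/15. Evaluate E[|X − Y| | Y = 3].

P(Y = 3) = 4/15.
Summing |X−Y|·P(x,y) over outcomes with Y = 3 gives 3/5.
E[|X − Y| | Y = 3] = (3/5) / (4/15) = 9/4.

9/4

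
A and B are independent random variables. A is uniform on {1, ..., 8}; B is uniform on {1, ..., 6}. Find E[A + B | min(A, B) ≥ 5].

Outcomes with min(A, B) ≥ 5: (5,5), (5,6), (6,5), (6,6), (7,5), (7,6), (8,5), (8,6), each with probability 1/48.
E[A + B | min(A, B) ≥ 5] = (10 + 11 + 11 + 12 + 12 + 13 + 13 + 14) / 8 = 12.

12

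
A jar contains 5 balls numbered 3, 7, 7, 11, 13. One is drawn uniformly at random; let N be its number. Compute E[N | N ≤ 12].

P(N ≤ 12) = 4/5.
Σ over the event: 3·1/5 + 7·2/5 + 11·1/5 = 28/5.
E[N | N ≤ 12] = (28/5) / (4/5) = 7.

7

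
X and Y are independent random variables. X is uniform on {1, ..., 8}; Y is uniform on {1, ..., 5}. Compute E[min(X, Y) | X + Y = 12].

Outcomes with X + Y = 12: (7,5), (8,4), each with probability 1/40.
E[min(X, Y) | X + Y = 12] = (5 + 4) / 2 = 9/2.

9/2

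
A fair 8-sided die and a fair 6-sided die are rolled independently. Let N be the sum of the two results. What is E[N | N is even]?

8

P(N is even) = 1/2.
Σ over the event: 2·1/48 + 4·1/16 + 6·5/48 + 8·1/8 + 10·5/48 + 12·1/16 + 14·1/48 = 4.
E[N | N is even] = (4) / (1/2) = 8.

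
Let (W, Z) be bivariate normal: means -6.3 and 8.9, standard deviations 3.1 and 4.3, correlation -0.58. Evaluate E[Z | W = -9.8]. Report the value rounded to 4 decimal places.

11.7158

E[Z | W=x] = μ_Z + ρ(σ_Z/σ_W)(x − μ_W) for jointly normal variables.
E[Z | W=-9.8] = 8.9 + (-0.58)·(4.3/3.1)·(-9.8 − (-6.3)) = 8.9 + (-0.80452)·(-3.5) = 11.7158.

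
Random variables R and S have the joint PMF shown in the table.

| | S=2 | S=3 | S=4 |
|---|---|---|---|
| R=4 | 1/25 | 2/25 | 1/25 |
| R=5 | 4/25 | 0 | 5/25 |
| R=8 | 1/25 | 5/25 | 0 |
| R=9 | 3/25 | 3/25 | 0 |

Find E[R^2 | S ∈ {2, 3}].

P(S ∈ {2, 3}) = 19/25.
Σ R^2·P over the event = 16·(1/25) + 16·(2/25) + 25·(4/25) + 64·(1/25) + 64·(5/25) + 81·(3/25) + 81·(3/25) = 1018/25.
E[R^2 | S ∈ {2, 3}] = (1018/25) / (19/25) = 1018/19.

1018/19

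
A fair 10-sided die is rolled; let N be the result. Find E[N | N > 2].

13/2

Given N > 2, N is equally likely to be any of {3, 4, 5, 6, 7, 8, 9, 10}.
E[N | N > 2] = (3 + 4 + 5 + 6 + 7 + 8 + 9 + 10) / 8 = 13/2.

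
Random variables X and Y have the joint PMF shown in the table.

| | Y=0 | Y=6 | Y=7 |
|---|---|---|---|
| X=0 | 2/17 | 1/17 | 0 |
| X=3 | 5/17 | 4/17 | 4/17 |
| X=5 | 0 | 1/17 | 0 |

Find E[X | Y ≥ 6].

29/10

P(Y ≥ 6) = 10/17.
Σ X·P over the event = 0·(1/17) + 3·(4/17) + 3·(4/17) + 5·(1/17) = 29/17.
E[X | Y ≥ 6] = (29/17) / (10/17) = 29/10.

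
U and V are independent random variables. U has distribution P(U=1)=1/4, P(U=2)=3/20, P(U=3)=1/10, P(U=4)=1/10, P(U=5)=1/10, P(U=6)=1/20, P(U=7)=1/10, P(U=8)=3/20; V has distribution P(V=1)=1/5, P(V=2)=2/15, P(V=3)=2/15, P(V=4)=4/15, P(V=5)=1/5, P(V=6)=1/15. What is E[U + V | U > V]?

141/16

P(U > V) = 12/25.
Summing (U+V)·P(x,y) over outcomes with U > V gives 423/100.
E[U + V | U > V] = (423/100) / (12/25) = 141/16.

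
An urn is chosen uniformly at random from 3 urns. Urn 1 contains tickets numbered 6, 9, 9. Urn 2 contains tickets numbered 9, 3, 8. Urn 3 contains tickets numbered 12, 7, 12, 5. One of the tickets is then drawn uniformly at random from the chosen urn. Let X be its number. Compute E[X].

E[X | urn 1] = (6+9+9)/3 = 8.
E[X | urn 2] = (9+3+8)/3 = 20/3.
E[X | urn 3] = (12+7+12+5)/4 = 9.
By the law of total expectation,
E[X] = (1/3)·(8) + (1/3)·(20/3) + (1/3)·(9) = 71/9.

71/9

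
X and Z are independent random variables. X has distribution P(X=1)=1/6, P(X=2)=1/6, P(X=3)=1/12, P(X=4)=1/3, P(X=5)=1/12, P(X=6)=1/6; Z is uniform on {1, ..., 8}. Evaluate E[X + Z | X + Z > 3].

376/45

P(X + Z > 3) = 15/16.
Summing (X+Z)·P(x,y) over outcomes with X + Z > 3 gives 47/6.
E[X + Z | X + Z > 3] = (47/6) / (15/16) = 376/45.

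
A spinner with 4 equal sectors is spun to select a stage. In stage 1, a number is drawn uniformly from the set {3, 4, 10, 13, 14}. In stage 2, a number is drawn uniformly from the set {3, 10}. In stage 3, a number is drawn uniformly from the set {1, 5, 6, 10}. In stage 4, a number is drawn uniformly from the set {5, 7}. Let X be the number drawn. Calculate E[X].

67/10

E[X | stage 1] = (3+4+10+13+14)/5 = 44/5.
E[X | stage 2] = (3+10)/2 = 13/2.
E[X | stage 3] = (1+5+6+10)/4 = 11/2.
E[X | stage 4] = (5+7)/2 = 6.
By the law of total expectation,
E[X] = (1/4)·(44/5) + (1/4)·(13/2) + (1/4)·(11/2) + (1/4)·(6) = 67/10.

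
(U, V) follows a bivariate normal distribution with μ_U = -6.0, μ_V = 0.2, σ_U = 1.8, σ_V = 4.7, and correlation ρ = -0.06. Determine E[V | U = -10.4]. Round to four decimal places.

0.8893

For a bivariate normal, E[V | U=x] = μ_V + ρ·(σ_V/σ_U)·(x − μ_U).
E[V | U=-10.4] = 0.2 + (-0.06)·(4.7/1.8)·(-10.4 − (-6.0)) = 0.2 + (-0.15667)·(-4.4) = 0.8893.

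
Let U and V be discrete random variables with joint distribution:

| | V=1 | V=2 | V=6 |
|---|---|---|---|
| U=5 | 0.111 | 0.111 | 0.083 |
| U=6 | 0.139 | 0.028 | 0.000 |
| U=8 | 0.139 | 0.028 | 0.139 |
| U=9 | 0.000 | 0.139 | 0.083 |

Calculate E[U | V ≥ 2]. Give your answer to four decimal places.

P(V ≥ 2) = 0.611.
Summing U·P(U=x,V=y) over the conditioning event gives 4.472.
E[U | V ≥ 2] = (4.472) / (0.611) = 7.3191.

7.3191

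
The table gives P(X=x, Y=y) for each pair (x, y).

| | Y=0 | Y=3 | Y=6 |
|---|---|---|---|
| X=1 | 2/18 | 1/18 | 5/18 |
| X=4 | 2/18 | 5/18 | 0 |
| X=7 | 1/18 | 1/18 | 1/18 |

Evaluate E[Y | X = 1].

P(X = 1) = 4/9.
Σ Y·P over the event = 0·(2/18) + 3·(1/18) + 6·(5/18) = 11/6.
E[Y | X = 1] = (11/6) / (4/9) = 33/8.

33/8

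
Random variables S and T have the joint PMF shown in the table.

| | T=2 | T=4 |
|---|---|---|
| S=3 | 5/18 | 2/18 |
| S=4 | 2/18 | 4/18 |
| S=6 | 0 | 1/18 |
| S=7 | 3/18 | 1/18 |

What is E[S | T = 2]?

22/5

P(T = 2) = 5/9.
Σ S·P over the event = 3·(5/18) + 4·(2/18) + 7·(3/18) = 22/9.
E[S | T = 2] = (22/9) / (5/9) = 22/5.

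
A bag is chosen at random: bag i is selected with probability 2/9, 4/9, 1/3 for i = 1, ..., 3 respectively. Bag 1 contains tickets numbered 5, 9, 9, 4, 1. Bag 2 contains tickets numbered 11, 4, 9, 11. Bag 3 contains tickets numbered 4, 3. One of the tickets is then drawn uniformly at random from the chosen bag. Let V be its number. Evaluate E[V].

63/10

E[V | bag 1] = (5+9+9+4+1)/5 = 28/5.
E[V | bag 2] = (11+4+9+11)/4 = 35/4.
E[V | bag 3] = (4+3)/2 = 7/2.
E[V] = (2/9)·(28/5) + (4/9)·(35/4) + (1/3)·(7/2) = 63/10.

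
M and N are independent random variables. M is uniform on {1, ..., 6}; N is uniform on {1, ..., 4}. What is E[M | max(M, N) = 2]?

Outcomes with max(M, N) = 2: (1,2), (2,1), (2,2), each with probability 1/24.
E[M | max(M, N) = 2] = (1 + 2 + 2) / 3 = 5/3.

5/3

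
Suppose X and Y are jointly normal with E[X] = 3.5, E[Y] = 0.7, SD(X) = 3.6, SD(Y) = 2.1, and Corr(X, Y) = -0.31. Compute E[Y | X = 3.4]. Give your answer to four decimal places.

For a bivariate normal, E[Y | X=x] = μ_Y + ρ·(σ_Y/σ_X)·(x − μ_X).
E[Y | X=3.4] = 0.7 + (-0.31)·(2.1/3.6)·(3.4 − (3.5)) = 0.7 + (-0.18083)·(-0.1) = 0.7181.

0.7181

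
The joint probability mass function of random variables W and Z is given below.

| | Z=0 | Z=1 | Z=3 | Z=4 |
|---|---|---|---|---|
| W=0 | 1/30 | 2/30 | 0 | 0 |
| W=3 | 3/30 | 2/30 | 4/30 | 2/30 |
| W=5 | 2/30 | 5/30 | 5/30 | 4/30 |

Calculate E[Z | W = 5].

P(W = 5) = 8/15.
Σ Z·P over the event = 0·(2/30) + 1·(5/30) + 3·(5/30) + 4·(4/30) = 6/5.
E[Z | W = 5] = (6/5) / (8/15) = 9/4.

9/4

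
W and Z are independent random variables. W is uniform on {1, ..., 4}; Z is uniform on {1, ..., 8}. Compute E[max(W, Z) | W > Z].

10/3

Outcomes with W > Z: (2,1), (3,1), (3,2), (4,1), (4,2), (4,3), each with probability 1/32.
E[max(W, Z) | W > Z] = (2 + 3 + 3 + 4 + 4 + 4) / 6 = 10/3.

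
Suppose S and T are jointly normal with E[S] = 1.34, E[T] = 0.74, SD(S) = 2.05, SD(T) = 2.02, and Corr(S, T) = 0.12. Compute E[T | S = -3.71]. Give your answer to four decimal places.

0.1429

For a bivariate normal, E[T | S=x] = μ_T + ρ·(σ_T/σ_S)·(x − μ_S).
E[T | S=-3.71] = 0.74 + (0.12)·(2.02/2.05)·(-3.71 − (1.34)) = 0.74 + (0.11824)·(-5.05) = 0.1429.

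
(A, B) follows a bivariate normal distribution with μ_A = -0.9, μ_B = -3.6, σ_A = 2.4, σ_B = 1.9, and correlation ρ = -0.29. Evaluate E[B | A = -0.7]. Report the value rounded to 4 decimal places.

E[B | A=x] = μ_B + ρ(σ_B/σ_A)(x − μ_A) for jointly normal variables.
E[B | A=-0.7] = -3.6 + (-0.29)·(1.9/2.4)·(-0.7 − (-0.9)) = -3.6 + (-0.22958)·(0.2) = -3.6459.

-3.6459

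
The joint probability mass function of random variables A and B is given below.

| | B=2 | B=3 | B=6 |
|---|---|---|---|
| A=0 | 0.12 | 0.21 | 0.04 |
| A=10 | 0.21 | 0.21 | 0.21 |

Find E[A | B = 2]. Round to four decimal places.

6.3636

P(B = 2) = 0.33.
Σ A·P over the event = 0·(0.12) + 10·(0.21) = 2.10.
E[A | B = 2] = (2.10) / (0.33) = 6.3636.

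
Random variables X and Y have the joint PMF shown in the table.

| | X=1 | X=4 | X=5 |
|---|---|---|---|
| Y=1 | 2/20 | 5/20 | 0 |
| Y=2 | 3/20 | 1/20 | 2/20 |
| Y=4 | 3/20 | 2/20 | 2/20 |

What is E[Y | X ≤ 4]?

P(X ≤ 4) = 4/5.
Σ Y·P over the event = 1·(2/20) + 2·(3/20) + 4·(3/20) + 1·(5/20) + 2·(1/20) + 4·(2/20) = 7/4.
E[Y | X ≤ 4] = (7/4) / (4/5) = 35/16.

35/16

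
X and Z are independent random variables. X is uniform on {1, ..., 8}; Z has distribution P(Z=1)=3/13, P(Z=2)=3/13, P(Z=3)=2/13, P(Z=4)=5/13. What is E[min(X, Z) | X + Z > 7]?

37/12

P(X + Z > 7) = 6/13.
Summing min(X,Z)·P(x,y) over outcomes with X + Z > 7 gives 37/26.
E[min(X, Z) | X + Z > 7] = (37/26) / (6/13) = 37/12.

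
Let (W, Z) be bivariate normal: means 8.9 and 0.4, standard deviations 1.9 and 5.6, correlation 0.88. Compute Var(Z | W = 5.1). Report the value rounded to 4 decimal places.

For a bivariate normal, Var(Z | W=x) = σ_Z²(1 − ρ²).
Var(Z | W=5.1) = (5.6)²·(1 − (0.88)²) = 31.36·0.2256 = 7.0748.

7.0748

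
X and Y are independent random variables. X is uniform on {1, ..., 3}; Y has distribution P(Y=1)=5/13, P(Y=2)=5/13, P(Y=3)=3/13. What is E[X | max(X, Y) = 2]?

5/3

P(max(X, Y) = 2) = 5/13.
Summing X·P(x,y) over outcomes with max(X, Y) = 2 gives 25/39.
E[X | max(X, Y) = 2] = (25/39) / (5/13) = 5/3.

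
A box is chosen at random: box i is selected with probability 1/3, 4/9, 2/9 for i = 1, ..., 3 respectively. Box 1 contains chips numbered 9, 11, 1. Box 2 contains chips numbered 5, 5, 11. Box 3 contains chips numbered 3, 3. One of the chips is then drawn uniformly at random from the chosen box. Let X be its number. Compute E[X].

55/9

E[X | box 1] = (9+11+1)/3 = 7.
E[X | box 2] = (5+5+11)/3 = 7.
E[X | box 3] = (3+3)/2 = 3.
E[X] = (1/3)·(7) + (4/9)·(7) + (2/9)·(3) = 55/9.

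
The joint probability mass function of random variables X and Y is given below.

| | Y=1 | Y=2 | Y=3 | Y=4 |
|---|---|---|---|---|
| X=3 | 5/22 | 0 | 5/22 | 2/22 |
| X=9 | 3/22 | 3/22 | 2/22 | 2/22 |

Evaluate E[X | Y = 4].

6

P(Y = 4) = 2/11.
Σ X·P over the event = 3·(2/22) + 9·(2/22) = 12/11.
E[X | Y = 4] = (12/11) / (2/11) = 6.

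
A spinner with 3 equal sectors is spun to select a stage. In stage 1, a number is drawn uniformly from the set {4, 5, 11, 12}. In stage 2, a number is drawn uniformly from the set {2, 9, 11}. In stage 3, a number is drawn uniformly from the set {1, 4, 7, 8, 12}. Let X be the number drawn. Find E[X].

326/45

E[X | stage 1] = (4+5+11+12)/4 = 8.
E[X | stage 2] = (2+9+11)/3 = 22/3.
E[X | stage 3] = (1+4+7+8+12)/5 = 32/5.
By the law of total expectation,
E[X] = (1/3)·(8) + (1/3)·(22/3) + (1/3)·(32/5) = 326/45.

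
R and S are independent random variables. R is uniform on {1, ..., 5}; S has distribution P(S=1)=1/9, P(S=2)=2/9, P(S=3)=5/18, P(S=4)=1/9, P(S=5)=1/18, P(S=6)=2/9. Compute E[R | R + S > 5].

P(R + S > 5) = 29/45.
Summing R·P(x,y) over outcomes with R + S > 5 gives 209/90.
E[R | R + S > 5] = (209/90) / (29/45) = 209/58.

209/58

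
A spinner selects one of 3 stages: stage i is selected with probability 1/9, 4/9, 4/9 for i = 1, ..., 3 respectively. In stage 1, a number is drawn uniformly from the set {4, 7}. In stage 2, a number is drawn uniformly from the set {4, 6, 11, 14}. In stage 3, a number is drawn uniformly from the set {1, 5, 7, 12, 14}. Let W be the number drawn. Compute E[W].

239/30

E[W | stage 1] = (4+7)/2 = 11/2.
E[W | stage 2] = (4+6+11+14)/4 = 35/4.
E[W | stage 3] = (1+5+7+12+14)/5 = 39/5.
By the law of total expectation,
E[W] = (1/9)·(11/2) + (4/9)·(35/4) + (4/9)·(39/5) = 239/30.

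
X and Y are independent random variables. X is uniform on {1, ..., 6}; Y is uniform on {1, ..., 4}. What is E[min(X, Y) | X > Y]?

15/7

P(X > Y) = 7/12.
Summing min(X,Y)·P(x,y) over outcomes with X > Y gives 5/4.
E[min(X, Y) | X > Y] = (5/4) / (7/12) = 15/7.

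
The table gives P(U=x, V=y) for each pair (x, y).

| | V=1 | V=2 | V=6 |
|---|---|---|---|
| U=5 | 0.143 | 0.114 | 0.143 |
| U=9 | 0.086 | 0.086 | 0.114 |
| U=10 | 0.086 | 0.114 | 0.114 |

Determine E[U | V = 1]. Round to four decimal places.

P(V = 1) = 0.315.
Σ U·P over the event = 5·(0.143) + 9·(0.086) + 10·(0.086) = 2.349.
E[U | V = 1] = (2.349) / (0.315) = 7.4571.

7.4571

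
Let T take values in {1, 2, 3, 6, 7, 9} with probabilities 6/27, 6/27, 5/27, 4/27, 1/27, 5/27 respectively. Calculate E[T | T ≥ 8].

9

P(T ≥ 8) = 5/27.
Σ over the event: 9·5/27 = 5/3.
E[T | T ≥ 8] = (5/3) / (5/27) = 9.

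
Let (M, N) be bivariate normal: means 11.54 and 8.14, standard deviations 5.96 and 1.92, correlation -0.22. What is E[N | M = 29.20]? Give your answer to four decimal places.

E[N | M=x] = μ_N + ρ(σ_N/σ_M)(x − μ_M) for jointly normal variables.
E[N | M=29.20] = 8.14 + (-0.22)·(1.92/5.96)·(29.20 − (11.54)) = 8.14 + (-0.070872)·(17.66) = 6.8884.

6.8884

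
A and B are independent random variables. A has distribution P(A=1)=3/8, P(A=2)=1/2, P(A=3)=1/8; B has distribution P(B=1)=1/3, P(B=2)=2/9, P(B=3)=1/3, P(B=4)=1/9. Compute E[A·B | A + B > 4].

167/25

P(A + B > 4) = 25/72.
Summing AB·P(x,y) over outcomes with A + B > 4 gives 167/72.
E[A·B | A + B > 4] = (167/72) / (25/72) = 167/25.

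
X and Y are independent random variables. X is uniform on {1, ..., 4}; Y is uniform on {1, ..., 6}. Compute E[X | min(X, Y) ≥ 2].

P(min(X, Y) ≥ 2) = 5/8.
Summing X·P(x,y) over outcomes with min(X, Y) ≥ 2 gives 15/8.
E[X | min(X, Y) ≥ 2] = (15/8) / (5/8) = 3.

3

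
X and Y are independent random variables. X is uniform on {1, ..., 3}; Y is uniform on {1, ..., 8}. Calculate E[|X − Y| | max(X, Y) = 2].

P(max(X, Y) = 2) = 1/8.
Summing |X−Y|·P(x,y) over outcomes with max(X, Y) = 2 gives 1/12.
E[|X − Y| | max(X, Y) = 2] = (1/12) / (1/8) = 2/3.

2/3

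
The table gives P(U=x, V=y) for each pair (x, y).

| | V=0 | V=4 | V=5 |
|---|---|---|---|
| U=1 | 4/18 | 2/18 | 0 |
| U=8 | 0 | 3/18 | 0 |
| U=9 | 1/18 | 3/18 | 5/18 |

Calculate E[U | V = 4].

P(V = 4) = 4/9.
Σ U·P over the event = 1·(2/18) + 8·(3/18) + 9·(3/18) = 53/18.
E[U | V = 4] = (53/18) / (4/9) = 53/8.

53/8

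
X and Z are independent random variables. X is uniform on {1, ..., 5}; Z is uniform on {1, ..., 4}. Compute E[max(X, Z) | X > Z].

4

Outcomes with X > Z: (2,1), (3,1), (3,2), (4,1), (4,2), (4,3), (5,1), (5,2), (5,3), (5,4), each with probability 1/20.
E[max(X, Z) | X > Z] = (2 + 3 + 3 + 4 + 4 + 4 + 5 + 5 + 5 + 5) / 10 = 4.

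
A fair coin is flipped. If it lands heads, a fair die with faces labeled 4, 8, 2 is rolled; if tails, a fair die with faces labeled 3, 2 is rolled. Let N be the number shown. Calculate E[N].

E[N | heads] = (4+8+2)/3 = 14/3.
E[N | tails] = (3+2)/2 = 5/2.
E[N] = (1/2)·(14/3) + (1/2)·(5/2) = 43/12.

43/12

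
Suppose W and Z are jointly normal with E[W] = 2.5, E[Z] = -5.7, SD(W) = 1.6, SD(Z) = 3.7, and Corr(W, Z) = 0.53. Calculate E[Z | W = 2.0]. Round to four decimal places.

-6.3128

For a bivariate normal, E[Z | W=x] = μ_Z + ρ·(σ_Z/σ_W)·(x − μ_W).
E[Z | W=2.0] = -5.7 + (0.53)·(3.7/1.6)·(2.0 − (2.5)) = -5.7 + (1.2256)·(-0.5) = -6.3128.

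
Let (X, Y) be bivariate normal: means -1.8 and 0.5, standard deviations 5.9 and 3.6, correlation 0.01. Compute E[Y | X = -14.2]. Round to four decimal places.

E[Y | X=x] = μ_Y + ρ(σ_Y/σ_X)(x − μ_X) for jointly normal variables.
E[Y | X=-14.2] = 0.5 + (0.01)·(3.6/5.9)·(-14.2 − (-1.8)) = 0.5 + (0.0061017)·(-12.4) = 0.4243.

0.4243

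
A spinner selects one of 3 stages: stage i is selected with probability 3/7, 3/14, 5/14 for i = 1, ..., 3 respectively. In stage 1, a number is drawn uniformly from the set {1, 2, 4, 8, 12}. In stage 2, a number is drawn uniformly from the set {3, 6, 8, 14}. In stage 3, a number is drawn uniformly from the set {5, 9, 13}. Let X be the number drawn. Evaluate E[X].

2013/280

E[X | stage 1] = (1+2+4+8+12)/5 = 27/5.
E[X | stage 2] = (3+6+8+14)/4 = 31/4.
E[X | stage 3] = (5+9+13)/3 = 9.
By the law of total expectation,
E[X] = (3/7)·(27/5) + (3/14)·(31/4) + (5/14)·(9) = 2013/280.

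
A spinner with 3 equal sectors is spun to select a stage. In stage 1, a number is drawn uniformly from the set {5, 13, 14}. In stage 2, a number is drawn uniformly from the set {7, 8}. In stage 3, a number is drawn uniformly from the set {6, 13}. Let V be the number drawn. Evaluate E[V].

83/9

E[V | stage 1] = (5+13+14)/3 = 32/3.
E[V | stage 2] = (7+8)/2 = 15/2.
E[V | stage 3] = (6+13)/2 = 19/2.
E[V] = (1/3)·(32/3) + (1/3)·(15/2) + (1/3)·(19/2) = 83/9.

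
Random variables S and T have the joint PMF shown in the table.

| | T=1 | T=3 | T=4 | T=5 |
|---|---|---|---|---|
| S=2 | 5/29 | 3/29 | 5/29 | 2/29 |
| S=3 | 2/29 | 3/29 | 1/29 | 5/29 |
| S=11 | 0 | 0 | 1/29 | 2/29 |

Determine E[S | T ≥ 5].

41/9

P(T ≥ 5) = 9/29.
Summing S·P(S=x,T=y) over the conditioning event gives 41/29.
E[S | T ≥ 5] = (41/29) / (9/29) = 41/9.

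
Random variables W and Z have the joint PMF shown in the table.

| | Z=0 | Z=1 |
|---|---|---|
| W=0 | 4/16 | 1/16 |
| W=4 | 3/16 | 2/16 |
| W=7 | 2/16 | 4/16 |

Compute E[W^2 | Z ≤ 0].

P(Z ≤ 0) = 9/16.
Summing W^2·P(W=x,Z=y) over the conditioning event gives 73/8.
E[W^2 | Z ≤ 0] = (73/8) / (9/16) = 146/9.

146/9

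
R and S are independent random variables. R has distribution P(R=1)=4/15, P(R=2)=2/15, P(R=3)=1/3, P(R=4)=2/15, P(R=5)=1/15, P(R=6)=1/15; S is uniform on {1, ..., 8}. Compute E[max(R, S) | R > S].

4

P(R > S) = 9/40.
Summing max(R,S)·P(x,y) over outcomes with R > S gives 9/10.
E[max(R, S) | R > S] = (9/10) / (9/40) = 4.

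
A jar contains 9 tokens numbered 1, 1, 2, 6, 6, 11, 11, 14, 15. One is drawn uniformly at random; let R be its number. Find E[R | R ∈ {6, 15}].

9

P(R ∈ {6, 15}) = 1/3.
Σ over the event: 6·2/9 + 15·1/9 = 3.
E[R | R ∈ {6, 15}] = (3) / (1/3) = 9.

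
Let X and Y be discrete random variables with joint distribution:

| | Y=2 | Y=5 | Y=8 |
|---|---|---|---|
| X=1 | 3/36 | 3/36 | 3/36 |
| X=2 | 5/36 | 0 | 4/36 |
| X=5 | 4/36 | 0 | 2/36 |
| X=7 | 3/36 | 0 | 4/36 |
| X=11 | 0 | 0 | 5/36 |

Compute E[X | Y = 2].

P(Y = 2) = 5/12.
Summing X·P(X=x,Y=y) over the conditioning event gives 3/2.
E[X | Y = 2] = (3/2) / (5/12) = 18/5.

18/5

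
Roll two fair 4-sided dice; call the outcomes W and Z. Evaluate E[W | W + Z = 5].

P(W + Z = 5) = 1/4.
Summing W·P(x,y) over outcomes with W + Z = 5 gives 5/8.
E[W | W + Z = 5] = (5/8) / (1/4) = 5/2.

5/2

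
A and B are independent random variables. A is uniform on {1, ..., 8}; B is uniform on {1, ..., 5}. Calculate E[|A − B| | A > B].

P(A > B) = 5/8.
Summing |A−B|·P(x,y) over outcomes with A > B gives 2.
E[|A − B| | A > B] = (2) / (5/8) = 16/5.

16/5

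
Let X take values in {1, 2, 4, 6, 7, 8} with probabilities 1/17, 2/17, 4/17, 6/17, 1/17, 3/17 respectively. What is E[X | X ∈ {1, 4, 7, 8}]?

P(X ∈ {1, 4, 7, 8}) = 9/17.
Σ over the event: 1·1/17 + 4·4/17 + 7·1/17 + 8·3/17 = 48/17.
E[X | X ∈ {1, 4, 7, 8}] = (48/17) / (9/17) = 16/3.

16/3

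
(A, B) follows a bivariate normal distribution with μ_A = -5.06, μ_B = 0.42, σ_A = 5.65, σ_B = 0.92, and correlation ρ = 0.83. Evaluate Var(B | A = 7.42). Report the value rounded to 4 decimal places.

For a bivariate normal, Var(B | A=x) = σ_B²(1 − ρ²).
Var(B | A=7.42) = (0.92)²·(1 − (0.83)²) = 0.8464·0.3111 = 0.2633.

0.2633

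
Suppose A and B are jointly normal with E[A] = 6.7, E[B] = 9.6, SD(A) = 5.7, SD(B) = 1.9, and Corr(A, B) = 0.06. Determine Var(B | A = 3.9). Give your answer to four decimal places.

3.5970

The conditional variance in a bivariate normal is σ_B²(1 − ρ²), independent of x.
Var(B | A=3.9) = (1.9)²·(1 − (0.06)²) = 3.61·0.9964 = 3.5970.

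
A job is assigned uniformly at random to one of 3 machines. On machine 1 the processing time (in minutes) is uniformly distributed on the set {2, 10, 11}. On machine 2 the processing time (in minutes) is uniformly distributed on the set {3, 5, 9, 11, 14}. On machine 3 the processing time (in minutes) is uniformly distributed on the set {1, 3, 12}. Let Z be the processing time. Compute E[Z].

E[Z | machine 1] = (2+10+11)/3 = 23/3.
E[Z | machine 2] = (3+5+9+11+14)/5 = 42/5.
E[Z | machine 3] = (1+3+12)/3 = 16/3.
By the law of total expectation,
E[Z] = (1/3)·(23/3) + (1/3)·(42/5) + (1/3)·(16/3) = 107/15.

107/15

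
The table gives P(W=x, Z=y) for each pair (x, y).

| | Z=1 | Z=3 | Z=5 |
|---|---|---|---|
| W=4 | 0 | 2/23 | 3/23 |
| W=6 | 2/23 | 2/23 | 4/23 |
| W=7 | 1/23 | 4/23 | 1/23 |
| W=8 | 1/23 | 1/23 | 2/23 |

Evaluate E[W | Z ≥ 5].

59/10

P(Z ≥ 5) = 10/23.
Σ W·P over the event = 4·(3/23) + 6·(4/23) + 7·(1/23) + 8·(2/23) = 59/23.
E[W | Z ≥ 5] = (59/23) / (10/23) = 59/10.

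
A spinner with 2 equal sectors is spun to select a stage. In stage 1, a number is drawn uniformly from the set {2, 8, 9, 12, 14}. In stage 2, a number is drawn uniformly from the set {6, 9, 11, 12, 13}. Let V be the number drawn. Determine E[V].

E[V | stage 1] = (2+8+9+12+14)/5 = 9.
E[V | stage 2] = (6+9+11+12+13)/5 = 51/5.
E[V] = (1/2)·(9) + (1/2)·(51/5) = 48/5.

48/5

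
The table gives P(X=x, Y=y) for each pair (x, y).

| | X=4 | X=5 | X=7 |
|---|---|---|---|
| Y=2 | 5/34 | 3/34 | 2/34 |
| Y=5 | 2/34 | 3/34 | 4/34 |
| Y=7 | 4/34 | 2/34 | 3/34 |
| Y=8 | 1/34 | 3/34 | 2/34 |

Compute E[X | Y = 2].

49/10

P(Y = 2) = 5/17.
Σ X·P over the event = 4·(5/34) + 5·(3/34) + 7·(2/34) = 49/34.
E[X | Y = 2] = (49/34) / (5/17) = 49/10.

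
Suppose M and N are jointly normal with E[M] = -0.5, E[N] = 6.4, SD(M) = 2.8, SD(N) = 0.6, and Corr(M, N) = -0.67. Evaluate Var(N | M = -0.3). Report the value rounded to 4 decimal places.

0.1984

The conditional variance in a bivariate normal is σ_N²(1 − ρ²), independent of x.
Var(N | M=-0.3) = (0.6)²·(1 − (-0.67)²) = 0.36·0.5511 = 0.1984.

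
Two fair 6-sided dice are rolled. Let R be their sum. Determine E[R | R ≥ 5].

P(R ≥ 5) = 5/6.
Σ over the event: 5·1/9 + 6·5/36 + 7·1/6 + 8·5/36 + 9·1/9 + 10·1/12 + 11·1/18 + 12·1/36 = 58/9.
E[R | R ≥ 5] = (58/9) / (5/6) = 116/15.

116/15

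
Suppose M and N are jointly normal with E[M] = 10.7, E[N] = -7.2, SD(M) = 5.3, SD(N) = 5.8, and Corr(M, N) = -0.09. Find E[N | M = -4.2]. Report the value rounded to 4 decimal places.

E[N | M=x] = μ_N + ρ(σ_N/σ_M)(x − μ_M) for jointly normal variables.
E[N | M=-4.2] = -7.2 + (-0.09)·(5.8/5.3)·(-4.2 − (10.7)) = -7.2 + (-0.098491)·(-14.9) = -5.7325.

-5.7325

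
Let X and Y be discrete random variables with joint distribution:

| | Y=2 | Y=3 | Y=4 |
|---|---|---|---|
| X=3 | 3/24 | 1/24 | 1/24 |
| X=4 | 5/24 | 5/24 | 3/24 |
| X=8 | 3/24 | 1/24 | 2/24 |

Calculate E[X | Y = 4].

P(Y = 4) = 1/4.
Σ X·P over the event = 3·(1/24) + 4·(3/24) + 8·(2/24) = 31/24.
E[X | Y = 4] = (31/24) / (1/4) = 31/6.

31/6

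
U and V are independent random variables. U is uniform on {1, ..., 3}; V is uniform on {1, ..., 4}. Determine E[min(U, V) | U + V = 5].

5/3

Outcomes with U + V = 5: (1,4), (2,3), (3,2), each with probability 1/12.
E[min(U, V) | U + V = 5] = (1 + 2 + 2) / 3 = 5/3.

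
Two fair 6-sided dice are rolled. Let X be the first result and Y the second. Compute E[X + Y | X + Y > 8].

P(X + Y > 8) = 5/18.
Summing (X+Y)·P(x,y) over outcomes with X + Y > 8 gives 25/9.
E[X + Y | X + Y > 8] = (25/9) / (5/18) = 10.

10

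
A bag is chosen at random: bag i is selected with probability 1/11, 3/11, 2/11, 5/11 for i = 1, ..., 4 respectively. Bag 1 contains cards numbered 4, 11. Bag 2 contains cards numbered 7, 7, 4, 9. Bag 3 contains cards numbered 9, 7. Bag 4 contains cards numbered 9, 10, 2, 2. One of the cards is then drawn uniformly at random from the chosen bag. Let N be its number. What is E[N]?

E[N | bag 1] = (4+11)/2 = 15/2.
E[N | bag 2] = (7+7+4+9)/4 = 27/4.
E[N | bag 3] = (9+7)/2 = 8.
E[N | bag 4] = (9+10+2+2)/4 = 23/4.
E[N] = (1/11)·(15/2) + (3/11)·(27/4) + (2/11)·(8) + (5/11)·(23/4) = 145/22.

145/22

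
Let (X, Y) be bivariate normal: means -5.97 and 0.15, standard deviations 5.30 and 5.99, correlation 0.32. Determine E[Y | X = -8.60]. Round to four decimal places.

The regression of Y on X has slope ρ·σ_Y/σ_X and passes through (μ_X, μ_Y).
E[Y | X=-8.60] = 0.15 + (0.32)·(5.99/5.30)·(-8.60 − (-5.97)) = 0.15 + (0.36166)·(-2.63) = -0.8012.

-0.8012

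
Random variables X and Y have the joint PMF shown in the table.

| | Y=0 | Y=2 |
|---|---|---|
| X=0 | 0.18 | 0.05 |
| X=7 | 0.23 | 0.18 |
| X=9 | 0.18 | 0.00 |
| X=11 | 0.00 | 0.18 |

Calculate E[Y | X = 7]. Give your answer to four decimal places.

0.8780

P(X = 7) = 0.41.
Summing Y·P(X=x,Y=y) over the conditioning event gives 0.36.
E[Y | X = 7] = (0.36) / (0.41) = 0.8780.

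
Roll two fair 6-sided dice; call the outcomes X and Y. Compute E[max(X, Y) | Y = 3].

4

Outcomes with Y = 3: (1,3), (2,3), (3,3), (4,3), (5,3), (6,3), each with probability 1/36.
E[max(X, Y) | Y = 3] = (3 + 3 + 3 + 4 + 5 + 6) / 6 = 4.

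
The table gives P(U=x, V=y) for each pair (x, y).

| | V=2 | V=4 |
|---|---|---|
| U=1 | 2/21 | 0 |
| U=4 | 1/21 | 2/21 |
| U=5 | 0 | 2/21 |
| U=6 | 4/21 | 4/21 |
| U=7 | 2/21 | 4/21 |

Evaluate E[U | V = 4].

35/6

P(V = 4) = 4/7.
Σ U·P over the event = 4·(2/21) + 5·(2/21) + 6·(4/21) + 7·(4/21) = 10/3.
E[U | V = 4] = (10/3) / (4/7) = 35/6.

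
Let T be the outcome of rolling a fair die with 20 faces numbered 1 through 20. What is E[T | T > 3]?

12

P(T > 3) = 17/20.
E[T | T > 3] = (51/5) / (17/20) = 12.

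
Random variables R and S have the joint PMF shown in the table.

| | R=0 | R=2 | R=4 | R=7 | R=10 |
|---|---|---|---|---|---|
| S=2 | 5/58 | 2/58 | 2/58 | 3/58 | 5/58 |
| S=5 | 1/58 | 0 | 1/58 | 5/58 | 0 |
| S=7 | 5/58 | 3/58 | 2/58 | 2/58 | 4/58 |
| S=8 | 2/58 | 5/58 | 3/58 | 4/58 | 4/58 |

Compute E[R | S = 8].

5

P(S = 8) = 9/29.
Σ R·P over the event = 0·(2/58) + 2·(5/58) + 4·(3/58) + 7·(4/58) + 10·(4/58) = 45/29.
E[R | S = 8] = (45/29) / (9/29) = 5.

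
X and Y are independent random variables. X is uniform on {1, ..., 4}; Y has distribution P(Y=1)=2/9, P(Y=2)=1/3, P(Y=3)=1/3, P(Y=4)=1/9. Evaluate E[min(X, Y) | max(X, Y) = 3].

13/7

P(max(X, Y) = 3) = 7/18.
Summing min(X,Y)·P(x,y) over outcomes with max(X, Y) = 3 gives 13/18.
E[min(X, Y) | max(X, Y) = 3] = (13/18) / (7/18) = 13/7.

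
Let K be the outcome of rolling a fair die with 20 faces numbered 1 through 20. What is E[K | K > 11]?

16

Given K > 11, K is equally likely to be any of {12, 13, 14, 15, 16, 17, 18, 19, 20}.
E[K | K > 11] = (12 + 13 + 14 + 15 + 16 + 17 + 18 + 19 + 20) / 9 = 16.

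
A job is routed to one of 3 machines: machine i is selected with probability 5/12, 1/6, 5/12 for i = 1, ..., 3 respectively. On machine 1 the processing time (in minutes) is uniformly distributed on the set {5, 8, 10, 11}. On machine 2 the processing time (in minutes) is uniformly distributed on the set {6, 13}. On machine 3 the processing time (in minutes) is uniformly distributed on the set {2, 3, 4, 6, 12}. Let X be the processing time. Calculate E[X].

59/8

E[X | machine 1] = (5+8+10+11)/4 = 17/2.
E[X | machine 2] = (6+13)/2 = 19/2.
E[X | machine 3] = (2+3+4+6+12)/5 = 27/5.
E[X] = (5/12)·(17/2) + (1/6)·(19/2) + (5/12)·(27/5) = 59/8.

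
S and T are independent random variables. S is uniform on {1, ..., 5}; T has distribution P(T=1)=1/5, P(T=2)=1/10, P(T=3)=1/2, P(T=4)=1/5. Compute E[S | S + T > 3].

143/45

P(S + T > 3) = 9/10.
Summing S·P(x,y) over outcomes with S + T > 3 gives 143/50.
E[S | S + T > 3] = (143/50) / (9/10) = 143/45.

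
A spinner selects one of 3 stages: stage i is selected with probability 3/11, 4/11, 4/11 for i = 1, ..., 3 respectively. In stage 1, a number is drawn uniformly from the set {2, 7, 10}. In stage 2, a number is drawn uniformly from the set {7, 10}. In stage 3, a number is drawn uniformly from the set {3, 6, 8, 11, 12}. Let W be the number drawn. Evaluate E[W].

85/11

E[W | stage 1] = (2+7+10)/3 = 19/3.
E[W | stage 2] = (7+10)/2 = 17/2.
E[W | stage 3] = (3+6+8+11+12)/5 = 8.
By the law of total expectation,
E[W] = (3/11)·(19/3) + (4/11)·(17/2) + (4/11)·(8) = 85/11.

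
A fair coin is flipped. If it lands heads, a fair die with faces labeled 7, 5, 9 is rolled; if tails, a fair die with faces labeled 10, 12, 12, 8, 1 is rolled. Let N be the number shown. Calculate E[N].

E[N | heads] = (7+5+9)/3 = 7.
E[N | tails] = (10+12+12+8+1)/5 = 43/5.
By the law of total expectation,
E[N] = (1/2)·(7) + (1/2)·(43/5) = 39/5.

39/5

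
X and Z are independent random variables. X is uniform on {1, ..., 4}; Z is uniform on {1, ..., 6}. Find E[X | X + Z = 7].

Outcomes with X + Z = 7: (1,6), (2,5), (3,4), (4,3), each with probability 1/24.
E[X | X + Z = 7] = (1 + 2 + 3 + 4) / 4 = 5/2.

5/2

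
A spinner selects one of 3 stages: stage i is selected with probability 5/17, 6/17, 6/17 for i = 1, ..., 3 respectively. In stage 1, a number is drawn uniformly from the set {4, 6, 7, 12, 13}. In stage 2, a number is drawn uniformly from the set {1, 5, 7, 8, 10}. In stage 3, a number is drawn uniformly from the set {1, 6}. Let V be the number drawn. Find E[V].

E[V | stage 1] = (4+6+7+12+13)/5 = 42/5.
E[V | stage 2] = (1+5+7+8+10)/5 = 31/5.
E[V | stage 3] = (1+6)/2 = 7/2.
By the law of total expectation,
E[V] = (5/17)·(42/5) + (6/17)·(31/5) + (6/17)·(7/2) = 501/85.

501/85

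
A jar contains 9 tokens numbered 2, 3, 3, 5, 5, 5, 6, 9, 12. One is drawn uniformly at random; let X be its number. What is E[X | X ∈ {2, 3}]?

8/3

P(X ∈ {2, 3}) = 1/3.
Σ over the event: 2·1/9 + 3·2/9 = 8/9.
E[X | X ∈ {2, 3}] = (8/9) / (1/3) = 8/3.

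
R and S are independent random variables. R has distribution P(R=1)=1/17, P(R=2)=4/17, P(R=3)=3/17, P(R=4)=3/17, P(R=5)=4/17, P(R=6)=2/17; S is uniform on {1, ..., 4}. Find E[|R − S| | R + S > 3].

P(R + S > 3) = 31/34.
Summing |R−S|·P(x,y) over outcomes with R + S > 3 gives 115/68.
E[|R − S| | R + S > 3] = (115/68) / (31/34) = 115/62.

115/62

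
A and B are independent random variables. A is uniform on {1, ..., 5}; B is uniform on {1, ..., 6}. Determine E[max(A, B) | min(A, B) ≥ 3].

29/6

P(min(A, B) ≥ 3) = 2/5.
Summing max(A,B)·P(x,y) over outcomes with min(A, B) ≥ 3 gives 29/15.
E[max(A, B) | min(A, B) ≥ 3] = (29/15) / (2/5) = 29/6.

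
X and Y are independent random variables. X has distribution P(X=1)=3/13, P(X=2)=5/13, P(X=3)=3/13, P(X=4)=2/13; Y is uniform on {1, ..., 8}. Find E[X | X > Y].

P(X > Y) = 17/104.
Summing X·P(x,y) over outcomes with X > Y gives 1/2.
E[X | X > Y] = (1/2) / (17/104) = 52/17.

52/17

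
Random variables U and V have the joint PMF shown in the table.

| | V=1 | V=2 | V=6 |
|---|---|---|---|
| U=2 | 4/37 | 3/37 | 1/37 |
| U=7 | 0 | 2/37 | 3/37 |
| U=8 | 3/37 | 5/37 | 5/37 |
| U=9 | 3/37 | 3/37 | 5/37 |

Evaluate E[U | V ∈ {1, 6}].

167/24

P(V ∈ {1, 6}) = 24/37.
Σ U·P over the event = 2·(4/37) + 2·(1/37) + 7·(3/37) + 8·(3/37) + 8·(5/37) + 9·(3/37) + 9·(5/37) = 167/37.
E[U | V ∈ {1, 6}] = (167/37) / (24/37) = 167/24.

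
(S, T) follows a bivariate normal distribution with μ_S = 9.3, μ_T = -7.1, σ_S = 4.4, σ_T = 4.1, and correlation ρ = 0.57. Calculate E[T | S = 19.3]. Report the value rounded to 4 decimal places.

-1.7886

The regression of T on S has slope ρ·σ_T/σ_S and passes through (μ_S, μ_T).
E[T | S=19.3] = -7.1 + (0.57)·(4.1/4.4)·(19.3 − (9.3)) = -7.1 + (0.53114)·(10) = -1.7886.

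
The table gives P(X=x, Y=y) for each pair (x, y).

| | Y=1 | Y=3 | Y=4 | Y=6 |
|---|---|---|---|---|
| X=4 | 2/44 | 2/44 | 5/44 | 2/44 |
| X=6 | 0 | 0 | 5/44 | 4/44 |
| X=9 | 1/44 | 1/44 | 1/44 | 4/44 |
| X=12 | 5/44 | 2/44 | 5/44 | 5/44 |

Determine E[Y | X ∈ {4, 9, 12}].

P(X ∈ {4, 9, 12}) = 35/44.
Summing Y·P(X=x,Y=y) over the conditioning event gives 133/44.
E[Y | X ∈ {4, 9, 12}] = (133/44) / (35/44) = 19/5.

19/5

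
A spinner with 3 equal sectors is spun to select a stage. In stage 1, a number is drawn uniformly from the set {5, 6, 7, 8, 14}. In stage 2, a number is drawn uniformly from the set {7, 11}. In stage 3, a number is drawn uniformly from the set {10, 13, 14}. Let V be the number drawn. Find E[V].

E[V | stage 1] = (5+6+7+8+14)/5 = 8.
E[V | stage 2] = (7+11)/2 = 9.
E[V | stage 3] = (10+13+14)/3 = 37/3.
E[V] = (1/3)·(8) + (1/3)·(9) + (1/3)·(37/3) = 88/9.

88/9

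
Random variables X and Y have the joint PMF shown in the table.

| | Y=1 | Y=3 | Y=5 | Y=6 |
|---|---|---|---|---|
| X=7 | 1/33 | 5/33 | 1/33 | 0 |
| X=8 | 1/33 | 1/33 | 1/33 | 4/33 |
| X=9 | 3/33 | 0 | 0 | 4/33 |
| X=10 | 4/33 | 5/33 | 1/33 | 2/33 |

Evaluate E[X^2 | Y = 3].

P(Y = 3) = 1/3.
Σ X^2·P over the event = 49·(5/33) + 64·(1/33) + 100·(5/33) = 809/33.
E[X^2 | Y = 3] = (809/33) / (1/3) = 809/11.

809/11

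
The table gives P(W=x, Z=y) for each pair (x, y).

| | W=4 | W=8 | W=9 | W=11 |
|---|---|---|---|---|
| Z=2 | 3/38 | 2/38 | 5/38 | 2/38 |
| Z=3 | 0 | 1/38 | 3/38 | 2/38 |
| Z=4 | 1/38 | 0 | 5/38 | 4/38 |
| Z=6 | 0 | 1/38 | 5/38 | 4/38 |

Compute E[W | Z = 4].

P(Z = 4) = 5/19.
Σ W·P over the event = 4·(1/38) + 9·(5/38) + 11·(4/38) = 93/38.
E[W | Z = 4] = (93/38) / (5/19) = 93/10.

93/10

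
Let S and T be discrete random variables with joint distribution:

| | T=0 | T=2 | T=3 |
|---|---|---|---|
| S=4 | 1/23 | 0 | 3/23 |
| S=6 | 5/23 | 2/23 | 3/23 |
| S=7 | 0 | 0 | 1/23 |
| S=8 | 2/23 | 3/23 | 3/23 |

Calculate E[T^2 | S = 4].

P(S = 4) = 4/23.
Σ T^2·P over the event = 0·(1/23) + 9·(3/23) = 27/23.
E[T^2 | S = 4] = (27/23) / (4/23) = 27/4.

27/4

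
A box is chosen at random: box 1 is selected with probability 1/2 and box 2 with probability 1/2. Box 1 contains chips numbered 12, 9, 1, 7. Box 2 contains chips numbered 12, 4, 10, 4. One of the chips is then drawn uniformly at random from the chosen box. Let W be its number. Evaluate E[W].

59/8

E[W | box 1] = (12+9+1+7)/4 = 29/4.
E[W | box 2] = (12+4+10+4)/4 = 15/2.
By the law of total expectation,
E[W] = (1/2)·(29/4) + (1/2)·(15/2) = 59/8.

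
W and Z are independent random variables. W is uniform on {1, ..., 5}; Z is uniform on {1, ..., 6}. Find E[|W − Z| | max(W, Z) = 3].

6/5

Outcomes with max(W, Z) = 3: (1,3), (2,3), (3,1), (3,2), (3,3), each with probability 1/30.
E[|W − Z| | max(W, Z) = 3] = (2 + 1 + 2 + 1 + 0) / 5 = 6/5.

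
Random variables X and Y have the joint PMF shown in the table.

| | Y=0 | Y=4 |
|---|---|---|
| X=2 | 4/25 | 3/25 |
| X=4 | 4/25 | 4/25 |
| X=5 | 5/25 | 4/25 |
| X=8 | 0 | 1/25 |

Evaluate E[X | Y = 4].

25/6

P(Y = 4) = 12/25.
Summing X·P(X=x,Y=y) over the conditioning event gives 2.
E[X | Y = 4] = (2) / (12/25) = 25/6.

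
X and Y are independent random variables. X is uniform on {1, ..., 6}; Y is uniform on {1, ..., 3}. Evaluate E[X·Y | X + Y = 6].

Outcomes with X + Y = 6: (3,3), (4,2), (5,1), each with probability 1/18.
E[X·Y | X + Y = 6] = (9 + 8 + 5) / 3 = 22/3.

22/3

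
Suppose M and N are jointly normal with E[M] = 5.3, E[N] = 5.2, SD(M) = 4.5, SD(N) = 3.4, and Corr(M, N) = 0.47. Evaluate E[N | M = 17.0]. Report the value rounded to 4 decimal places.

The regression of N on M has slope ρ·σ_N/σ_M and passes through (μ_M, μ_N).
E[N | M=17.0] = 5.2 + (0.47)·(3.4/4.5)·(17.0 − (5.3)) = 5.2 + (0.35511)·(11.7) = 9.3548.

9.3548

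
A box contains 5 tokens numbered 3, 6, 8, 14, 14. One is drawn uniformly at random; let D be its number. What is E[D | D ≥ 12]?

P(D ≥ 12) = 2/5.
Σ over the event: 14·2/5 = 28/5.
E[D | D ≥ 12] = (28/5) / (2/5) = 14.

14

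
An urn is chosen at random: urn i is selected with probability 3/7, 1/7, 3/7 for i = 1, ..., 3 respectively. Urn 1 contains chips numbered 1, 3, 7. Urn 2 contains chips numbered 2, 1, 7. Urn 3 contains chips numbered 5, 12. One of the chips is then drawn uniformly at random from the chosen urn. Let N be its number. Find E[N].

239/42

E[N | urn 1] = (1+3+7)/3 = 11/3.
E[N | urn 2] = (2+1+7)/3 = 10/3.
E[N | urn 3] = (5+12)/2 = 17/2.
By the law of total expectation,
E[N] = (3/7)·(11/3) + (1/7)·(10/3) + (3/7)·(17/2) = 239/42.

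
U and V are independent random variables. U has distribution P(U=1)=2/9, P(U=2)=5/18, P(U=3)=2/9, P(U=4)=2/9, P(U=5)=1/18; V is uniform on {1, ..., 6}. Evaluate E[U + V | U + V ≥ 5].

573/82

P(U + V ≥ 5) = 41/54.
Summing (U+V)·P(x,y) over outcomes with U + V ≥ 5 gives 191/36.
E[U + V | U + V ≥ 5] = (191/36) / (41/54) = 573/82.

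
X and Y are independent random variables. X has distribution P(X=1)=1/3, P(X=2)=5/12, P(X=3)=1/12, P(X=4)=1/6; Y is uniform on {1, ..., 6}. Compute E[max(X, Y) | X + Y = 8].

P(X + Y = 8) = 1/9.
Summing max(X,Y)·P(x,y) over outcomes with X + Y = 8 gives 43/72.
E[max(X, Y) | X + Y = 8] = (43/72) / (1/9) = 43/8.

43/8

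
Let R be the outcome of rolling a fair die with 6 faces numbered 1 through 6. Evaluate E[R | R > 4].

11/2

Given R > 4, R is equally likely to be any of {5, 6}.
E[R | R > 4] = (5 + 6) / 2 = 11/2.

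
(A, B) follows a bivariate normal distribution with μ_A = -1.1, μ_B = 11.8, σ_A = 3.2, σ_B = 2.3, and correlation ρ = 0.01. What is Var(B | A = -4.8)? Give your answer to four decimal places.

Var(B | A=x) = (1 − ρ²)·σ_B².
Var(B | A=-4.8) = (2.3)²·(1 − (0.01)²) = 5.29·0.9999 = 5.2895.

5.2895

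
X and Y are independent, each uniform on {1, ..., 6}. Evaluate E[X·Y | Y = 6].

P(Y = 6) = 1/6.
Summing XY·P(x,y) over outcomes with Y = 6 gives 7/2.
E[X·Y | Y = 6] = (7/2) / (1/6) = 21.

21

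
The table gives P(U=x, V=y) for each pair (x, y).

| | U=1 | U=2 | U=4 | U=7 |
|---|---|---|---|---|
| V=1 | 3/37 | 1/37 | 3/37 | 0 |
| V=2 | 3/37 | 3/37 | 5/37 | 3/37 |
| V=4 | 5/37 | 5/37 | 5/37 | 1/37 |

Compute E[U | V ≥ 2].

46/15

P(V ≥ 2) = 30/37.
Summing U·P(U=x,V=y) over the conditioning event gives 92/37.
E[U | V ≥ 2] = (92/37) / (30/37) = 46/15.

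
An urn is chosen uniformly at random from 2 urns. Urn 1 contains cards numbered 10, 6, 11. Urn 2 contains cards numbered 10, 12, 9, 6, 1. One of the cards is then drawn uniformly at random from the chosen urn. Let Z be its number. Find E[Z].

83/10

E[Z | urn 1] = (10+6+11)/3 = 9.
E[Z | urn 2] = (10+12+9+6+1)/5 = 38/5.
By the law of total expectation,
E[Z] = (1/2)·(9) + (1/2)·(38/5) = 83/10.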